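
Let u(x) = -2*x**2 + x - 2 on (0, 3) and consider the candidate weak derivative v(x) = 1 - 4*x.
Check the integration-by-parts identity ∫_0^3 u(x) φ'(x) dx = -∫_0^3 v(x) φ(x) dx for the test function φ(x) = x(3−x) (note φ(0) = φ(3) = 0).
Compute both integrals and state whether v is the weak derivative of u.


LHS = 45/2, RHS = 45/2. Yes, v = u' weakly.

u(x) = -2*x**2 + x - 2, classical derivative u'(x) = 1 - 4*x.
φ(x) = x(3−x), so φ'(x) = 3 - 2*x.
Note φ(0) = φ(3) = 0, so the boundary term u·φ vanishes.
LHS = ∫_0^3 u(x) φ'(x) dx = ∫_0^3 (4*x^3 - 8*x^2 + 7*x - 6) dx. Term by term:
  ∫_0^3 4*x^3 dx = 81;  ∫_0^3 -8*x^2 dx = -72;  ∫_0^3 7*x dx = 63/2;
  ∫_0^3 -6 dx = -18.
Sum: 81 − 72 + 63/2 − 18 = 45/2.
So LHS = 45/2.
∫_0^3 v(x) φ(x) dx = ∫_0^3 (4*x^3 - 13*x^2 + 3*x) dx. Term by term:
  ∫_0^3 4*x^3 dx = 81;  ∫_0^3 -13*x^2 dx = -117;  ∫_0^3 3*x dx = 27/2.
Sum: 81 − 117 + 27/2 = -45/2.
So RHS = -∫_0^3 v(x) φ(x) dx = 45/2.
LHS = RHS, so the identity holds for this test φ.
Moreover u is smooth here and v(x) = u'(x) = 1 - 4*x pointwise, so the identity holds for every test function. Hence v is the weak derivative of u.


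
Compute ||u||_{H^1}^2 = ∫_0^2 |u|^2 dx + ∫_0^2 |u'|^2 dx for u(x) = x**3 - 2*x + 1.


||u||_{H^1}^2 = 818/21

The H^1 norm (squared) on an interval (0, L) is
  ||u||_{H^1}^2 = ∫_0^L u(x)^2 dx + ∫_0^L u'(x)^2 dx.
Compute u'(x) = 3*x**2 - 2.
Then u(x)^2 = x**6 - 4*x**4 + 2*x**3 + 4*x**2 - 4*x + 1 and u'(x)^2 = 9*x**4 - 12*x**2 + 4.
Integrate each monomial from 0 to 2 using ∫_0^2 c·x^n dx = c·2^(n+1)/(n+1):
  ∫_0^2 u(x)^2 dx = ∫_0^2 (x^6 - 4*x^4 + 2*x^3 + 4*x^2 - 4*x + 1) dx. Term by term:
    ∫_0^2 x^6 dx = 128/7;  ∫_0^2 -4*x^4 dx = -128/5;  ∫_0^2 2*x^3 dx = 8;
    ∫_0^2 4*x^2 dx = 32/3;  ∫_0^2 -4*x dx = -8;  ∫_0^2 1 dx = 2.
  Sum: 128/7 − 128/5 + 8 + 32/3 − 8 + 2 = 562/105.
  ∫_0^2 u'(x)^2 dx = ∫_0^2 (9*x^4 - 12*x^2 + 4) dx. Term by term:
    ∫_0^2 9*x^4 dx = 288/5;  ∫_0^2 -12*x^2 dx = -32;  ∫_0^2 4 dx = 8.
  Sum: 288/5 − 32 + 8 = 168/5.
Adding: ||u||_{H^1}^2 = 562/105 + 168/5 = 818/21.


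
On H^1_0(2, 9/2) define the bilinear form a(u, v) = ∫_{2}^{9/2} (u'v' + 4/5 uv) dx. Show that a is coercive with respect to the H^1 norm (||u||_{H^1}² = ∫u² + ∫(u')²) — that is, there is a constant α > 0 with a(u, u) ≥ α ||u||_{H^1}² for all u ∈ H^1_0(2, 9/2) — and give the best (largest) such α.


α = 4*(5 + π^2)/(25 + 4*π^2)

Coercivity of a(·,·) on H^1_0(2, 9/2) means a(u, u) ≥ α ||u||_{H^1}² for every u ∈ H^1_0.
The interval has length L = 5/2, and Poincaré/coercivity depend only on L. Here a(u, u) = ∫(u')² + (4/5)·∫u².
Here 0 < c = 4/5 < 1. The condition a(u,u) ≥ α||u||_{H^1}² reads (1−α)∫(u')² ≥ (α−c)∫u². Any admissible α is ≤ 1 (rapidly oscillating u have ∫u²/∫(u')² → 0), and α = 1 would force 0 ≥ (1−c)∫u², impossible since c < 1; so 1−α > 0. By the sharp Poincaré inequality on H^1_0 of an interval of length L, ∫(u')² ≥ (π/L)²∫u² with equality for the first sine mode sin(π(x−x₀)/L) (x₀ the left endpoint), so the inequality holds for all u iff (1−α)(π/L)² ≥ α − c, i.e. α ≤ ((π/L)² + c)/((π/L)² + 1) = (1 + c(L/π)²)/(1 + (L/π)²). With (π/L)² = 4*π^2/25 and c = 4/5, the largest admissible constant is α = ((π/L)² + c)/((π/L)² + 1).
Simplifying, α = 4*(5 + π^2)/(25 + 4*π^2).


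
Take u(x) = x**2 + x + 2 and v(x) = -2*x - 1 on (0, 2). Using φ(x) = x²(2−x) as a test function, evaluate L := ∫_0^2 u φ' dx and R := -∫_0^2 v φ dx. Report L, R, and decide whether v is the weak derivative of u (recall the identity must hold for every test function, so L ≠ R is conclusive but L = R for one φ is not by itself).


LHS = -68/15, RHS = 68/15. No, v is not the weak derivative of u.

u(x) = x**2 + x + 2, classical derivative u'(x) = 2*x + 1.
φ(x) = x²(2−x), so φ'(x) = x*(4 - 3*x).
Note φ(0) = φ(2) = 0, so the boundary term u·φ vanishes.
LHS = ∫_0^2 u(x) φ'(x) dx = ∫_0^2 (-3*x^4 + x^3 - 2*x^2 + 8*x) dx. Term by term:
  ∫_0^2 -3*x^4 dx = -96/5;  ∫_0^2 x^3 dx = 4;  ∫_0^2 -2*x^2 dx = -16/3;
  ∫_0^2 8*x dx = 16.
Sum: -96/5 + 4 − 16/3 + 16 = -68/15.
So LHS = -68/15.
∫_0^2 v(x) φ(x) dx = ∫_0^2 (2*x^4 - 3*x^3 - 2*x^2) dx. Term by term:
  ∫_0^2 2*x^4 dx = 64/5;  ∫_0^2 -3*x^3 dx = -12;  ∫_0^2 -2*x^2 dx = -16/3.
Sum: 64/5 − 12 − 16/3 = -68/15.
So RHS = -∫_0^2 v(x) φ(x) dx = 68/15.
LHS − RHS = -136/15 ≠ 0, so the identity fails.
(For a valid weak derivative the identity must hold for EVERY test function, in particular this one. The failure shows v is NOT the weak derivative of u.)
Correct weak derivative would be u'(x) = 2*x + 1.


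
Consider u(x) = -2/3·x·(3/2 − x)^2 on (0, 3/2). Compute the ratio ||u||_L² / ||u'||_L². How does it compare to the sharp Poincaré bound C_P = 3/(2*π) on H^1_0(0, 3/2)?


||u||_L² / ||u'||_L² = 3*sqrt(14)/28 < C_P = 3/(2*π).

u(x) = -2/3·x·(3/2 − x)^2, so u'(x) = (1 - 2*x)*(x - 3/2).
u(x) = -2/3·x·(3/2 − x)^2 vanishes at x = 0 and x = 3/2, so u ∈ H^1_0(0, 3/2). Differentiate via the product rule and integrate the resulting polynomials term by term.
  ∫_0^3/2 u² dx = ∫_0^3/2 (4*x^6/9 - 8*x^5/3 + 6*x^4 - 6*x^3 + 9*x^2/4) dx. Term by term:
    ∫_0^3/2 4*x^6/9 dx = 243/224;  ∫_0^3/2 -8*x^5/3 dx = -81/16;  ∫_0^3/2 6*x^4 dx = 729/80;
    ∫_0^3/2 -6*x^3 dx = -243/32;  ∫_0^3/2 9*x^2/4 dx = 81/32.
  Sum: 243/224 − 81/16 + 729/80 − 243/32 + 81/32 = 81/1120.
  ∫_0^3/2 (u')² dx = ∫_0^3/2 (4*x^4 - 16*x^3 + 22*x^2 - 12*x + 9/4) dx. Term by term:
    ∫_0^3/2 4*x^4 dx = 243/40;  ∫_0^3/2 -16*x^3 dx = -81/4;  ∫_0^3/2 22*x^2 dx = 99/4;
    ∫_0^3/2 -12*x dx = -27/2;  ∫_0^3/2 9/4 dx = 27/8.
  Sum: 243/40 − 81/4 + 99/4 − 27/2 + 27/8 = 9/20.
∫_0^3/2 u² dx = 81/1120, so ||u||_L² = 9*sqrt(70)/280.
∫_0^3/2 (u')² dx = 9/20, so ||u'||_L² = 3*sqrt(5)/10.
Ratio ||u||_L² / ||u'||_L² = 3*sqrt(14)/28.
Sharp Poincaré constant on H^1_0(0, 3/2) is C_P = L/π = 3/(2*π), achieved by sin(2*π/3·x).
A polynomial bump cannot attain the sharp Poincaré constant (only the first sine eigenfunction does), so the ratio is strictly less than C_P, consistent with ||u||_L² ≤ C_P ||u'||_L².


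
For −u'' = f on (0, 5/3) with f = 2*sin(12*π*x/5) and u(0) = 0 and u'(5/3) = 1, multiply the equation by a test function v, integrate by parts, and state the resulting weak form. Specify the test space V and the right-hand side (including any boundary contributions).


V = {v ∈ H^1(0, 5/3) : v(0) = 0} (test functions vanish at x = 0 where u is specified); weak form: ∫_0^5/3 u'v' dx = ∫_0^5/3 (2*sin(12*π*x/5)) v dx + v(5/3) for all v ∈ V.

Multiply both sides by a test function v and integrate from 0 to 5/3:
  ∫_0^5/3 −u''(x) v(x) dx = ∫_0^5/3 f(x) v(x) dx.
Integrate the LHS by parts once:
  ∫_0^5/3 −u'' v dx = −[u'(x) v(x)]_0^5/3 + ∫_0^5/3 u'(x) v'(x) dx.
Thus ∫_0^5/3 u'(x) v'(x) dx = ∫_0^5/3 f(x) v(x) dx + [u'(x) v(x)]_0^5/3.
Choose V so that boundary terms are either known or forced to vanish.
Mixed BC: u(0) = 0 (Dirichlet) and u'(5/3) = 1 (Neumann). Define V = {v ∈ H^1(0, 5/3) : v(0) = 0}. Then [u' v]_0^5/3 = u'(5/3)·v(5/3) − u'(0)·0 = v(5/3).
Weak formulation: find u (satisfying any essential BC) such that ∫_0^5/3 u'(x) v'(x) dx = ∫_0^5/3 f v dx + v(5/3) for all v ∈ V (Dirichlet at 0 absorbed into V; Neumann datum at x = 5/3 contributes the boundary term).
Substituting f(x) = 2*sin(12*π*x/5), the right-hand side is ∫_0^5/3 (2*sin(12*π*x/5)) v dx + v(5/3).


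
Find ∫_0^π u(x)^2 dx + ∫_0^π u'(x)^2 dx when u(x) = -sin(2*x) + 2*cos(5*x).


||u||_{H^1(0,π)}^2 = 416/21 + 109*π/2

u'(x) = -10*sin(5*x) - 2*cos(2*x).
Expand u² and (u')² and integrate term by term on (0, π), using: for integers n ≥ 1, ∫_0^π sin²(nx) dx = ∫_0^π cos²(nx) dx = π/2; for n ≠ n', ∫_0^π sin(nx)sin(n'x) dx = ∫_0^π cos(nx)cos(n'x) dx = 0; and by product-to-sum, ∫_0^π sin(nx)cos(n'x) dx = ½∫_0^π [sin((n+n')x) + sin((n−n')x)] dx, which is 0 when n+n' is even and 2n/(n²−n'²) when n+n' is odd (it need not vanish on (0, π)).
  u² squared terms: (-1)²·∫sin(2x)² dx = 1·π/2 = π/2;  (2)²·∫cos(5x)² dx = 4·π/2 = 2*π.
  u² cross terms: 2·(-1)·(2)·∫sin(2x)·cos(5x) dx = -4·(-4/21) = 16/21.
  So ∫_0^π u² dx = π/2 + 2*π + 16/21 = 16/21 + 5*π/2.
  (u')² squared terms: (-10)²·∫sin(5x)² dx = 100·π/2 = 50*π;  (-2)²·∫cos(2x)² dx = 4·π/2 = 2*π.
  (u')² cross terms: 2·(-10)·(-2)·∫sin(5x)·cos(2x) dx = 40·(10/21) = 400/21.
  So ∫_0^π (u')² dx = 50*π + 2*π + 400/21 = 400/21 + 52*π.
||u||_{H^1}^2 = (16/21 + 5*π/2) + (400/21 + 52*π) = 416/21 + 109*π/2.


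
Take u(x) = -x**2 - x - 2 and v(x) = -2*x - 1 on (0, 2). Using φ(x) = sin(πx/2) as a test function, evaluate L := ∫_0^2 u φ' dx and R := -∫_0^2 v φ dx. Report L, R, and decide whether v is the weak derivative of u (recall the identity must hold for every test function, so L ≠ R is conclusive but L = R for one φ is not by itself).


LHS = 12/π, RHS = 12/π. Yes, v = u' weakly.

u(x) = -x**2 - x - 2, classical derivative u'(x) = -2*x - 1.
φ(x) = sin(πx/2), so φ'(x) = π*cos(π*x/2)/2.
Note φ(0) = φ(2) = 0, so the boundary term u·φ vanishes.
LHS = ∫_0^2 u(x) φ'(x) dx = ∫_0^2 (-π*x^2*cos(π*x/2)/2 - π*x*cos(π*x/2)/2 - π*cos(π*x/2)) dx. Term by term:
  ∫_0^2 -π*cos(π*x/2) dx = 0;  ∫_0^2 -π*x*cos(π*x/2)/2 dx = 4/π;  ∫_0^2 -π*x^2*cos(π*x/2)/2 dx = 8/π.
Sum: 0 + 4/π + 8/π = 12/π.
So LHS = 12/π.
∫_0^2 v(x) φ(x) dx = ∫_0^2 (-2*x*sin(π*x/2) - sin(π*x/2)) dx. Term by term:
  ∫_0^2 -sin(π*x/2) dx = -4/π;  ∫_0^2 -2*x*sin(π*x/2) dx = -8/π.
Sum: -4/π − 8/π = -12/π.
So RHS = -∫_0^2 v(x) φ(x) dx = 12/π.
LHS = RHS, so the identity holds for this test φ.
Moreover u is smooth here and v(x) = u'(x) = -2*x - 1 pointwise, so the identity holds for every test function. Hence v is the weak derivative of u.


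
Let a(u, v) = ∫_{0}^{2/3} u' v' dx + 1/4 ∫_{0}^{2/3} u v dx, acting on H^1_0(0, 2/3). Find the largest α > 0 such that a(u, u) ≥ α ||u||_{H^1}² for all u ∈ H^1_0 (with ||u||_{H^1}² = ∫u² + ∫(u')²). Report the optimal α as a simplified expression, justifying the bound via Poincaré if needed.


α = (1 + 9*π^2)/(4 + 9*π^2)

Coercivity of a(·,·) on H^1_0(0, 2/3) means a(u, u) ≥ α ||u||_{H^1}² for every u ∈ H^1_0.
The interval has length L = 2/3, and Poincaré/coercivity depend only on L. Here a(u, u) = ∫(u')² + (1/4)·∫u².
Here 0 < c = 1/4 < 1. The condition a(u,u) ≥ α||u||_{H^1}² reads (1−α)∫(u')² ≥ (α−c)∫u². Any admissible α is ≤ 1 (rapidly oscillating u have ∫u²/∫(u')² → 0), and α = 1 would force 0 ≥ (1−c)∫u², impossible since c < 1; so 1−α > 0. By the sharp Poincaré inequality on H^1_0 of an interval of length L, ∫(u')² ≥ (π/L)²∫u² with equality for the first sine mode sin(π(x−x₀)/L) (x₀ the left endpoint), so the inequality holds for all u iff (1−α)(π/L)² ≥ α − c, i.e. α ≤ ((π/L)² + c)/((π/L)² + 1) = (1 + c(L/π)²)/(1 + (L/π)²). With (π/L)² = 9*π^2/4 and c = 1/4, the largest admissible constant is α = ((π/L)² + c)/((π/L)² + 1).
Simplifying, α = (1 + 9*π^2)/(4 + 9*π^2).


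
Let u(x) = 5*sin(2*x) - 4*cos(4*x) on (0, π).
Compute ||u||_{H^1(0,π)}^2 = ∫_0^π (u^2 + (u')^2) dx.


||u||_{H^1(0,π)}^2 = 397*π/2

u'(x) = 16*sin(4*x) + 10*cos(2*x).
Expand u² and (u')² and integrate term by term on (0, π), using: for integers n ≥ 1, ∫_0^π sin²(nx) dx = ∫_0^π cos²(nx) dx = π/2; for n ≠ n', ∫_0^π sin(nx)sin(n'x) dx = ∫_0^π cos(nx)cos(n'x) dx = 0; and by product-to-sum, ∫_0^π sin(nx)cos(n'x) dx = ½∫_0^π [sin((n+n')x) + sin((n−n')x)] dx, which is 0 when n+n' is even and 2n/(n²−n'²) when n+n' is odd (it need not vanish on (0, π)).
  u² squared terms: (-4)²·∫cos(4x)² dx = 16·π/2 = 8*π;  (5)²·∫sin(2x)² dx = 25·π/2 = 25*π/2.
  u² cross terms: 2·(-4)·(5)·∫cos(4x)·sin(2x) dx = -40·(0) = 0.
  So ∫_0^π u² dx = 8*π + 25*π/2 + 0 = 41*π/2.
  (u')² squared terms: (10)²·∫cos(2x)² dx = 100·π/2 = 50*π;  (16)²·∫sin(4x)² dx = 256·π/2 = 128*π.
  (u')² cross terms: 2·(10)·(16)·∫cos(2x)·sin(4x) dx = 320·(0) = 0.
  So ∫_0^π (u')² dx = 50*π + 128*π + 0 = 178*π.
||u||_{H^1}^2 = (41*π/2) + (178*π) = 397*π/2.


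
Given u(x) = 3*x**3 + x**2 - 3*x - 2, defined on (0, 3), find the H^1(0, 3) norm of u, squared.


||u||_{H^1}^2 = 465483/70

The H^1 norm (squared) on an interval (0, L) is
  ||u||_{H^1}^2 = ∫_0^L u(x)^2 dx + ∫_0^L u'(x)^2 dx.
Compute u'(x) = 9*x**2 + 2*x - 3.
Then u(x)^2 = 9*x**6 + 6*x**5 - 17*x**4 - 18*x**3 + 5*x**2 + 12*x + 4 and u'(x)^2 = 81*x**4 + 36*x**3 - 50*x**2 - 12*x + 9.
Integrate each monomial from 0 to 3 using ∫_0^3 c·x^n dx = c·3^(n+1)/(n+1):
  ∫_0^3 u(x)^2 dx = ∫_0^3 (9*x^6 + 6*x^5 - 17*x^4 - 18*x^3 + 5*x^2 + 12*x + 4) dx. Term by term:
    ∫_0^3 9*x^6 dx = 19683/7;  ∫_0^3 6*x^5 dx = 729;  ∫_0^3 -17*x^4 dx = -4131/5;
    ∫_0^3 -18*x^3 dx = -729/2;  ∫_0^3 5*x^2 dx = 45;  ∫_0^3 12*x dx = 54;
    ∫_0^3 4 dx = 12.
  Sum: 19683/7 + 729 − 4131/5 − 729/2 + 45 + 54 + 12 = 172281/70.
  ∫_0^3 u'(x)^2 dx = ∫_0^3 (81*x^4 + 36*x^3 - 50*x^2 - 12*x + 9) dx. Term by term:
    ∫_0^3 81*x^4 dx = 19683/5;  ∫_0^3 36*x^3 dx = 729;  ∫_0^3 -50*x^2 dx = -450;
    ∫_0^3 -12*x dx = -54;  ∫_0^3 9 dx = 27.
  Sum: 19683/5 + 729 − 450 − 54 + 27 = 20943/5.
Adding: ||u||_{H^1}^2 = 172281/70 + 20943/5 = 465483/70.


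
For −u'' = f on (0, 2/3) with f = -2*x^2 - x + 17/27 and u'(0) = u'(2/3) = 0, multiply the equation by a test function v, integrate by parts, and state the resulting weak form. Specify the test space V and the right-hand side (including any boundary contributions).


V = H^1(0, 2/3) (no boundary constraint on v; u is determined up to an additive constant); weak form: ∫_0^2/3 u'v' dx = ∫_0^2/3 (-2*x^2 - x + 17/27) v dx for all v ∈ V.

Multiply both sides by a test function v and integrate from 0 to 2/3:
  ∫_0^2/3 −u''(x) v(x) dx = ∫_0^2/3 f(x) v(x) dx.
Integrate the LHS by parts once:
  ∫_0^2/3 −u'' v dx = −[u'(x) v(x)]_0^2/3 + ∫_0^2/3 u'(x) v'(x) dx.
Thus ∫_0^2/3 u'(x) v'(x) dx = ∫_0^2/3 f(x) v(x) dx + [u'(x) v(x)]_0^2/3.
Choose V so that boundary terms are either known or forced to vanish.
u has homogeneous Neumann: u'(0) = u'(2/3) = 0. So [u' v]_0^2/3 = 0·v(2/3) − 0·v(0) = 0 for any v; take V = H^1(0, 2/3).
Weak formulation: find u (satisfying any essential BC) such that ∫_0^2/3 u'(x) v'(x) dx = ∫_0^2/3 f v dx for all v ∈ V (homogeneous Neumann, so boundary terms vanish).
Substituting f(x) = -2*x^2 - x + 17/27, the right-hand side is ∫_0^2/3 (-2*x^2 - x + 17/27) v dx.
Compatibility check (pure Neumann): taking v ≡ 1 ∈ V gives 0 = ∫_0^2/3 f dx + (0) − (0), i.e. ∫_0^2/3 f dx must equal u'(0) − u'(2/3) = 0. Indeed ∫_0^2/3 (-2*x^2 - x + 17/27) dx = 0, so the data are compatible. The solution is then unique only up to an additive constant (fix it e.g. by requiring ∫_0^2/3 u dx = 0).


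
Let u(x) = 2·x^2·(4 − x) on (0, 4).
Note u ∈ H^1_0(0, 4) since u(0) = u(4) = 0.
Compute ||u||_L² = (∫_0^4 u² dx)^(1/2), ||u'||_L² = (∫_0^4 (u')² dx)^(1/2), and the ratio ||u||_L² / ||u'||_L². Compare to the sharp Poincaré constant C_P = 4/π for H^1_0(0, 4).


||u||_L² / ||u'||_L² = 2*sqrt(14)/7 < C_P = 4/π.

u(x) = 2·x^2·(4 − x), so u'(x) = 2*x*(8 - 3*x).
u(x) = 2·x^2·(4 − x) vanishes at x = 0 and x = 4, so u ∈ H^1_0(0, 4). Differentiate via the product rule and integrate the resulting polynomials term by term.
  ∫_0^4 u² dx = ∫_0^4 (4*x^6 - 32*x^5 + 64*x^4) dx. Term by term:
    ∫_0^4 4*x^6 dx = 65536/7;  ∫_0^4 -32*x^5 dx = -65536/3;  ∫_0^4 64*x^4 dx = 65536/5.
  Sum: 65536/7 − 65536/3 + 65536/5 = 65536/105.
  ∫_0^4 (u')² dx = ∫_0^4 (36*x^4 - 192*x^3 + 256*x^2) dx. Term by term:
    ∫_0^4 36*x^4 dx = 36864/5;  ∫_0^4 -192*x^3 dx = -12288;  ∫_0^4 256*x^2 dx = 16384/3.
  Sum: 36864/5 − 12288 + 16384/3 = 8192/15.
∫_0^4 u² dx = 65536/105, so ||u||_L² = 256*sqrt(105)/105.
∫_0^4 (u')² dx = 8192/15, so ||u'||_L² = 64*sqrt(30)/15.
Ratio ||u||_L² / ||u'||_L² = 2*sqrt(14)/7.
Sharp Poincaré constant on H^1_0(0, 4) is C_P = L/π = 4/π, achieved by sin(π/4·x).
A polynomial bump cannot attain the sharp Poincaré constant (only the first sine eigenfunction does), so the ratio is strictly less than C_P, consistent with ||u||_L² ≤ C_P ||u'||_L².


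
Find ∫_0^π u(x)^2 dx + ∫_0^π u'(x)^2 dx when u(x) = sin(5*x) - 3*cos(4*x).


||u||_{H^1(0,π)}^2 = -340/3 + 179*π/2

u'(x) = 12*sin(4*x) + 5*cos(5*x).
Expand u² and (u')² and integrate term by term on (0, π), using: for integers n ≥ 1, ∫_0^π sin²(nx) dx = ∫_0^π cos²(nx) dx = π/2; for n ≠ n', ∫_0^π sin(nx)sin(n'x) dx = ∫_0^π cos(nx)cos(n'x) dx = 0; and by product-to-sum, ∫_0^π sin(nx)cos(n'x) dx = ½∫_0^π [sin((n+n')x) + sin((n−n')x)] dx, which is 0 when n+n' is even and 2n/(n²−n'²) when n+n' is odd (it need not vanish on (0, π)).
  u² squared terms: (-3)²·∫cos(4x)² dx = 9·π/2 = 9*π/2;  (1)²·∫sin(5x)² dx = 1·π/2 = π/2.
  u² cross terms: 2·(-3)·(1)·∫cos(4x)·sin(5x) dx = -6·(10/9) = -20/3.
  So ∫_0^π u² dx = 9*π/2 + π/2 − 20/3 = -20/3 + 5*π.
  (u')² squared terms: (5)²·∫cos(5x)² dx = 25·π/2 = 25*π/2;  (12)²·∫sin(4x)² dx = 144·π/2 = 72*π.
  (u')² cross terms: 2·(5)·(12)·∫cos(5x)·sin(4x) dx = 120·(-8/9) = -320/3.
  So ∫_0^π (u')² dx = 25*π/2 + 72*π − 320/3 = -320/3 + 169*π/2.
||u||_{H^1}^2 = (-20/3 + 5*π) + (-320/3 + 169*π/2) = -340/3 + 179*π/2.


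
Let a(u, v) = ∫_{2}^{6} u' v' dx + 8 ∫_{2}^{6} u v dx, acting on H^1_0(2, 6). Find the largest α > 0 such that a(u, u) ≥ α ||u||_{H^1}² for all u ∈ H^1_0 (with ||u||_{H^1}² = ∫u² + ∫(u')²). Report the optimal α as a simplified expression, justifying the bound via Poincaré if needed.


α = 1

Coercivity of a(·,·) on H^1_0(2, 6) means a(u, u) ≥ α ||u||_{H^1}² for every u ∈ H^1_0.
The interval has length L = 4, and Poincaré/coercivity depend only on L. Here a(u, u) = ∫(u')² + (8)·∫u².
Here c = 8 ≥ 1, so a(u,u) = ∫(u')² + c∫u² ≥ ∫(u')² + ∫u² = ||u||_{H^1}², i.e. α = 1 works. No larger α is possible: a(u,u) ≥ α||u||_{H^1}² means (1−α)∫(u')² ≥ (α−c)∫u², and for the modes u_n = sin(nπ(x−x₀)/L) (x₀ the left endpoint) one has ∫u_n²/∫(u_n')² = (L/(nπ))² → 0, so a(u_n,u_n)/||u_n||_{H^1}² → 1. Hence the optimal constant is α = 1.
Therefore α = 1.


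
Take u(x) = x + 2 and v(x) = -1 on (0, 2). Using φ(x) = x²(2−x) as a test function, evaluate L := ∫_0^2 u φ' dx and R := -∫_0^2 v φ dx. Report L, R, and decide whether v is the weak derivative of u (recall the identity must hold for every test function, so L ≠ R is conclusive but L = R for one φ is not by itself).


LHS = -4/3, RHS = 4/3. No, v is not the weak derivative of u.

u(x) = x + 2, classical derivative u'(x) = 1.
φ(x) = x²(2−x), so φ'(x) = x*(4 - 3*x).
Note φ(0) = φ(2) = 0, so the boundary term u·φ vanishes.
LHS = ∫_0^2 u(x) φ'(x) dx = ∫_0^2 (-3*x^3 - 2*x^2 + 8*x) dx. Term by term:
  ∫_0^2 -3*x^3 dx = -12;  ∫_0^2 -2*x^2 dx = -16/3;  ∫_0^2 8*x dx = 16.
Sum: -12 − 16/3 + 16 = -4/3.
So LHS = -4/3.
∫_0^2 v(x) φ(x) dx = ∫_0^2 (x^3 - 2*x^2) dx. Term by term:
  ∫_0^2 x^3 dx = 4;  ∫_0^2 -2*x^2 dx = -16/3.
Sum: 4 − 16/3 = -4/3.
So RHS = -∫_0^2 v(x) φ(x) dx = 4/3.
LHS − RHS = -8/3 ≠ 0, so the identity fails.
(For a valid weak derivative the identity must hold for EVERY test function, in particular this one. The failure shows v is NOT the weak derivative of u.)
Correct weak derivative would be u'(x) = 1.


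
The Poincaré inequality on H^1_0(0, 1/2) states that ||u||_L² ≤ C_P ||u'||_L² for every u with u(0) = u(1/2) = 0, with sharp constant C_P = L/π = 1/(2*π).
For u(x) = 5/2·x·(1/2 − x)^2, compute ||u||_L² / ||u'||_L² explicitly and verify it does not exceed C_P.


||u||_L² / ||u'||_L² = sqrt(14)/28 < C_P = 1/(2*π).

u(x) = 5/2·x·(1/2 − x)^2, so u'(x) = 15*x^2/2 - 5*x + 5/8.
u(x) = 5/2·x·(1/2 − x)^2 vanishes at x = 0 and x = 1/2, so u ∈ H^1_0(0, 1/2). Differentiate via the product rule and integrate the resulting polynomials term by term.
  ∫_0^1/2 u² dx = ∫_0^1/2 (25*x^6/4 - 25*x^5/2 + 75*x^4/8 - 25*x^3/8 + 25*x^2/64) dx. Term by term:
    ∫_0^1/2 25*x^6/4 dx = 25/3584;  ∫_0^1/2 -25*x^5/2 dx = -25/768;  ∫_0^1/2 75*x^4/8 dx = 15/256;
    ∫_0^1/2 -25*x^3/8 dx = -25/512;  ∫_0^1/2 25*x^2/64 dx = 25/1536.
  Sum: 25/3584 − 25/768 + 15/256 − 25/512 + 25/1536 = 5/10752.
  ∫_0^1/2 (u')² dx = ∫_0^1/2 (225*x^4/4 - 75*x^3 + 275*x^2/8 - 25*x/4 + 25/64) dx. Term by term:
    ∫_0^1/2 225*x^4/4 dx = 45/128;  ∫_0^1/2 -75*x^3 dx = -75/64;  ∫_0^1/2 275*x^2/8 dx = 275/192;
    ∫_0^1/2 -25*x/4 dx = -25/32;  ∫_0^1/2 25/64 dx = 25/128.
  Sum: 45/128 − 75/64 + 275/192 − 25/32 + 25/128 = 5/192.
∫_0^1/2 u² dx = 5/10752, so ||u||_L² = sqrt(210)/672.
∫_0^1/2 (u')² dx = 5/192, so ||u'||_L² = sqrt(15)/24.
Ratio ||u||_L² / ||u'||_L² = sqrt(14)/28.
Sharp Poincaré constant on H^1_0(0, 1/2) is C_P = L/π = 1/(2*π), achieved by sin(2*π·x).
A polynomial bump cannot attain the sharp Poincaré constant (only the first sine eigenfunction does), so the ratio is strictly less than C_P, consistent with ||u||_L² ≤ C_P ||u'||_L².


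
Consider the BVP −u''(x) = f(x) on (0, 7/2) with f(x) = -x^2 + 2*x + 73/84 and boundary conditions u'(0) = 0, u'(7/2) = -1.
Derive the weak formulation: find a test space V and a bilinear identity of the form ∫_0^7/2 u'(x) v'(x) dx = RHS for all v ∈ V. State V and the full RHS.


V = H^1(0, 7/2) (v unrestricted at boundary; u is determined up to an additive constant); weak form: ∫_0^7/2 u'v' dx = ∫_0^7/2 (-x^2 + 2*x + 73/84) v dx − v(7/2) for all v ∈ V.

Multiply both sides by a test function v and integrate from 0 to 7/2:
  ∫_0^7/2 −u''(x) v(x) dx = ∫_0^7/2 f(x) v(x) dx.
Integrate the LHS by parts once:
  ∫_0^7/2 −u'' v dx = −[u'(x) v(x)]_0^7/2 + ∫_0^7/2 u'(x) v'(x) dx.
Thus ∫_0^7/2 u'(x) v'(x) dx = ∫_0^7/2 f(x) v(x) dx + [u'(x) v(x)]_0^7/2.
Choose V so that boundary terms are either known or forced to vanish.
u has inhomogeneous Neumann u'(0) = 0, u'(7/2) = -1. [u' v]_0^7/2 = (-1)·v(7/2) − (0)·v(0) = − v(7/2). Take V = H^1(0, 7/2); boundary term becomes part of RHS.
Weak formulation: find u (satisfying any essential BC) such that ∫_0^7/2 u'(x) v'(x) dx = ∫_0^7/2 f v dx − v(7/2) for all v ∈ V (Neumann data are natural BCs: they enter the RHS as boundary terms).
Substituting f(x) = -x^2 + 2*x + 73/84, the right-hand side is ∫_0^7/2 (-x^2 + 2*x + 73/84) v dx − v(7/2).
Compatibility check (pure Neumann): taking v ≡ 1 ∈ V gives 0 = ∫_0^7/2 f dx + (-1) − (0), i.e. ∫_0^7/2 f dx must equal u'(0) − u'(7/2) = 1. Indeed ∫_0^7/2 (-x^2 + 2*x + 73/84) dx = 1, so the data are compatible. The solution is then unique only up to an additive constant (fix it e.g. by requiring ∫_0^7/2 u dx = 0).


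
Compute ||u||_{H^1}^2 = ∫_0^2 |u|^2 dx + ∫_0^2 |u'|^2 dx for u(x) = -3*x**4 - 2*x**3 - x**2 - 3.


||u||_{H^1}^2 = 92078/15

The H^1 norm (squared) on an interval (0, L) is
  ||u||_{H^1}^2 = ∫_0^L u(x)^2 dx + ∫_0^L u'(x)^2 dx.
Compute u'(x) = -12*x**3 - 6*x**2 - 2*x.
Then u(x)^2 = 9*x**8 + 12*x**7 + 10*x**6 + 4*x**5 + 19*x**4 + 12*x**3 + 6*x**2 + 9 and u'(x)^2 = 144*x**6 + 144*x**5 + 84*x**4 + 24*x**3 + 4*x**2.
Integrate each monomial from 0 to 2 using ∫_0^2 c·x^n dx = c·2^(n+1)/(n+1):
  ∫_0^2 u(x)^2 dx = ∫_0^2 (9*x^8 + 12*x^7 + 10*x^6 + 4*x^5 + 19*x^4 + 12*x^3 + 6*x^2 + 9) dx. Term by term:
    ∫_0^2 9*x^8 dx = 512;  ∫_0^2 12*x^7 dx = 384;  ∫_0^2 10*x^6 dx = 1280/7;
    ∫_0^2 4*x^5 dx = 128/3;  ∫_0^2 19*x^4 dx = 608/5;  ∫_0^2 12*x^3 dx = 48;
    ∫_0^2 6*x^2 dx = 16;  ∫_0^2 9 dx = 18.
  Sum: 512 + 384 + 1280/7 + 128/3 + 608/5 + 48 + 16 + 18 = 139138/105.
  ∫_0^2 u'(x)^2 dx = ∫_0^2 (144*x^6 + 144*x^5 + 84*x^4 + 24*x^3 + 4*x^2) dx. Term by term:
    ∫_0^2 144*x^6 dx = 18432/7;  ∫_0^2 144*x^5 dx = 1536;  ∫_0^2 84*x^4 dx = 2688/5;
    ∫_0^2 24*x^3 dx = 96;  ∫_0^2 4*x^2 dx = 32/3.
  Sum: 18432/7 + 1536 + 2688/5 + 96 + 32/3 = 505408/105.
Adding: ||u||_{H^1}^2 = 139138/105 + 505408/105 = 92078/15.


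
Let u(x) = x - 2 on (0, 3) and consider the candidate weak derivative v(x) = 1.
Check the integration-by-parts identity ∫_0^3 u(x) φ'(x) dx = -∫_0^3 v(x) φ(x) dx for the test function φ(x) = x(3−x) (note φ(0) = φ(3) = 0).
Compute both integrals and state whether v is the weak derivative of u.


LHS = -9/2, RHS = -9/2. Yes, v = u' weakly.

u(x) = x - 2, classical derivative u'(x) = 1.
φ(x) = x(3−x), so φ'(x) = 3 - 2*x.
Note φ(0) = φ(3) = 0, so the boundary term u·φ vanishes.
LHS = ∫_0^3 u(x) φ'(x) dx = ∫_0^3 (-2*x^2 + 7*x - 6) dx. Term by term:
  ∫_0^3 -2*x^2 dx = -18;  ∫_0^3 7*x dx = 63/2;  ∫_0^3 -6 dx = -18.
Sum: -18 + 63/2 − 18 = -9/2.
So LHS = -9/2.
∫_0^3 v(x) φ(x) dx = ∫_0^3 (-x^2 + 3*x) dx. Term by term:
  ∫_0^3 -x^2 dx = -9;  ∫_0^3 3*x dx = 27/2.
Sum: -9 + 27/2 = 9/2.
So RHS = -∫_0^3 v(x) φ(x) dx = -9/2.
LHS = RHS, so the identity holds for this test φ.
Moreover u is smooth here and v(x) = u'(x) = 1 pointwise, so the identity holds for every test function. Hence v is the weak derivative of u.


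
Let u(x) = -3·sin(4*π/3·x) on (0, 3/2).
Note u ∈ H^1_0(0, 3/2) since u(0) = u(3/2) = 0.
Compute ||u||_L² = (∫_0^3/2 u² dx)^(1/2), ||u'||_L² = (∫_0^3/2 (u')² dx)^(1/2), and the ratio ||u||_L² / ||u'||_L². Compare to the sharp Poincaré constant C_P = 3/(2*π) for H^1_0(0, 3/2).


||u||_L² / ||u'||_L² = 3/(4*π) < C_P = 3/(2*π).

u(x) = -3·sin(4*π/3·x), so u'(x) = -4*π*cos(4*π*x/3).
Writing u(x) = A·sin(kπx/L) with A = -3 and k = 2, use ∫_0^L sin²(kπx/L) dx = L/2 and ∫_0^L cos²(kπx/L) dx = L/2.
u² = 9·sin²(4*π/3·x) and (u')² = 16*π^2·cos²(4*π/3·x), and each of sin², cos² integrates to L/2 = 3/4 over (0, 3/2).
∫_0^3/2 u² dx = 27/4, so ||u||_L² = 3*sqrt(3)/2.
∫_0^3/2 (u')² dx = 12*π^2, so ||u'||_L² = 2*sqrt(3)*π.
Ratio ||u||_L² / ||u'||_L² = 3/(4*π).
Sharp Poincaré constant on H^1_0(0, 3/2) is C_P = L/π = 3/(2*π), achieved by sin(2*π/3·x).
This is the k = 2 harmonic; the ratio L/(kπ) is strictly less than C_P = L/π, consistent with the sharp inequality ||u||_L² ≤ C_P ||u'||_L².


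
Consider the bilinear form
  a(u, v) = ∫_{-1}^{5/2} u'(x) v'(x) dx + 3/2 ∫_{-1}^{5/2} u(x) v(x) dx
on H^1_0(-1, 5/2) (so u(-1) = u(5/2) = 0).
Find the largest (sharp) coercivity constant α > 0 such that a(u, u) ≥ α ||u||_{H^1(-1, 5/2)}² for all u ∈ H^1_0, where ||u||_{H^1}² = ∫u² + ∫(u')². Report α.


α = 1

Coercivity of a(·,·) on H^1_0(-1, 5/2) means a(u, u) ≥ α ||u||_{H^1}² for every u ∈ H^1_0.
The interval has length L = 7/2, and Poincaré/coercivity depend only on L. Here a(u, u) = ∫(u')² + (3/2)·∫u².
Here c = 3/2 ≥ 1, so a(u,u) = ∫(u')² + c∫u² ≥ ∫(u')² + ∫u² = ||u||_{H^1}², i.e. α = 1 works. No larger α is possible: a(u,u) ≥ α||u||_{H^1}² means (1−α)∫(u')² ≥ (α−c)∫u², and for the modes u_n = sin(nπ(x−x₀)/L) (x₀ the left endpoint) one has ∫u_n²/∫(u_n')² = (L/(nπ))² → 0, so a(u_n,u_n)/||u_n||_{H^1}² → 1. Hence the optimal constant is α = 1.
Therefore α = 1.


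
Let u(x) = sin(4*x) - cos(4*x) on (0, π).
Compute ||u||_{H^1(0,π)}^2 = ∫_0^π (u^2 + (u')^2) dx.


||u||_{H^1(0,π)}^2 = 17*π

u'(x) = 4*sin(4*x) + 4*cos(4*x).
Expand u² and (u')² and integrate term by term on (0, π), using: for integers n ≥ 1, ∫_0^π sin²(nx) dx = ∫_0^π cos²(nx) dx = π/2; for n ≠ n', ∫_0^π sin(nx)sin(n'x) dx = ∫_0^π cos(nx)cos(n'x) dx = 0; and by product-to-sum, ∫_0^π sin(nx)cos(n'x) dx = ½∫_0^π [sin((n+n')x) + sin((n−n')x)] dx, which is 0 when n+n' is even and 2n/(n²−n'²) when n+n' is odd (it need not vanish on (0, π)).
  u² squared terms: (-1)²·∫cos(4x)² dx = 1·π/2 = π/2;  (1)²·∫sin(4x)² dx = 1·π/2 = π/2.
  u² cross terms: 2·(-1)·(1)·∫cos(4x)·sin(4x) dx = -2·(0) = 0.
  So ∫_0^π u² dx = π/2 + π/2 + 0 = π.
  (u')² squared terms: (4)²·∫cos(4x)² dx = 16·π/2 = 8*π;  (4)²·∫sin(4x)² dx = 16·π/2 = 8*π.
  (u')² cross terms: 2·(4)·(4)·∫cos(4x)·sin(4x) dx = 32·(0) = 0.
  So ∫_0^π (u')² dx = 8*π + 8*π + 0 = 16*π.
||u||_{H^1}^2 = (π) + (16*π) = 17*π.


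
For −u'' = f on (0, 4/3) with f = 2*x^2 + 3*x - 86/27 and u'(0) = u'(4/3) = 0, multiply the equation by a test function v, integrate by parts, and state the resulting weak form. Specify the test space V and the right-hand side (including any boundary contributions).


V = H^1(0, 4/3) (no boundary constraint on v; u is determined up to an additive constant); weak form: ∫_0^4/3 u'v' dx = ∫_0^4/3 (2*x^2 + 3*x - 86/27) v dx for all v ∈ V.

Multiply both sides by a test function v and integrate from 0 to 4/3:
  ∫_0^4/3 −u''(x) v(x) dx = ∫_0^4/3 f(x) v(x) dx.
Integrate the LHS by parts once:
  ∫_0^4/3 −u'' v dx = −[u'(x) v(x)]_0^4/3 + ∫_0^4/3 u'(x) v'(x) dx.
Thus ∫_0^4/3 u'(x) v'(x) dx = ∫_0^4/3 f(x) v(x) dx + [u'(x) v(x)]_0^4/3.
Choose V so that boundary terms are either known or forced to vanish.
u has homogeneous Neumann: u'(0) = u'(4/3) = 0. So [u' v]_0^4/3 = 0·v(4/3) − 0·v(0) = 0 for any v; take V = H^1(0, 4/3).
Weak formulation: find u (satisfying any essential BC) such that ∫_0^4/3 u'(x) v'(x) dx = ∫_0^4/3 f v dx for all v ∈ V (homogeneous Neumann, so boundary terms vanish).
Substituting f(x) = 2*x^2 + 3*x - 86/27, the right-hand side is ∫_0^4/3 (2*x^2 + 3*x - 86/27) v dx.
Compatibility check (pure Neumann): taking v ≡ 1 ∈ V gives 0 = ∫_0^4/3 f dx + (0) − (0), i.e. ∫_0^4/3 f dx must equal u'(0) − u'(4/3) = 0. Indeed ∫_0^4/3 (2*x^2 + 3*x - 86/27) dx = 0, so the data are compatible. The solution is then unique only up to an additive constant (fix it e.g. by requiring ∫_0^4/3 u dx = 0).


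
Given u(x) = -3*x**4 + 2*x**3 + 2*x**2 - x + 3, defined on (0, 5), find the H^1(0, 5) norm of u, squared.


||u||_{H^1}^2 = 105455125/42

The H^1 norm (squared) on an interval (0, L) is
  ||u||_{H^1}^2 = ∫_0^L u(x)^2 dx + ∫_0^L u'(x)^2 dx.
Compute u'(x) = -12*x**3 + 6*x**2 + 4*x - 1.
Then u(x)^2 = 9*x**8 - 12*x**7 - 8*x**6 + 14*x**5 - 18*x**4 + 8*x**3 + 13*x**2 - 6*x + 9 and u'(x)^2 = 144*x**6 - 144*x**5 - 60*x**4 + 72*x**3 + 4*x**2 - 8*x + 1.
Integrate each monomial from 0 to 5 using ∫_0^5 c·x^n dx = c·5^(n+1)/(n+1):
  ∫_0^5 u(x)^2 dx = ∫_0^5 (9*x^8 - 12*x^7 - 8*x^6 + 14*x^5 - 18*x^4 + 8*x^3 + 13*x^2 - 6*x + 9) dx. Term by term:
    ∫_0^5 9*x^8 dx = 1953125;  ∫_0^5 -12*x^7 dx = -1171875/2;  ∫_0^5 -8*x^6 dx = -625000/7;
    ∫_0^5 14*x^5 dx = 109375/3;  ∫_0^5 -18*x^4 dx = -11250;  ∫_0^5 8*x^3 dx = 1250;
    ∫_0^5 13*x^2 dx = 1625/3;  ∫_0^5 -6*x dx = -75;  ∫_0^5 9 dx = 45.
  Sum: 1953125 − 1171875/2 − 625000/7 + 109375/3 − 11250 + 1250 + 1625/3 − 75 + 45 = 18268205/14.
  ∫_0^5 u'(x)^2 dx = ∫_0^5 (144*x^6 - 144*x^5 - 60*x^4 + 72*x^3 + 4*x^2 - 8*x + 1) dx. Term by term:
    ∫_0^5 144*x^6 dx = 11250000/7;  ∫_0^5 -144*x^5 dx = -375000;  ∫_0^5 -60*x^4 dx = -37500;
    ∫_0^5 72*x^3 dx = 11250;  ∫_0^5 4*x^2 dx = 500/3;  ∫_0^5 -8*x dx = -100;
    ∫_0^5 1 dx = 5.
  Sum: 11250000/7 − 375000 − 37500 + 11250 + 500/3 − 100 + 5 = 25325255/21.
Adding: ||u||_{H^1}^2 = 18268205/14 + 25325255/21 = 105455125/42.


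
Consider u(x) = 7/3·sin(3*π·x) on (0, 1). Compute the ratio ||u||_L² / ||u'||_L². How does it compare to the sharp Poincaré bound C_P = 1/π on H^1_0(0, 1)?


||u||_L² / ||u'||_L² = 1/(3*π) < C_P = 1/π.

u(x) = 7/3·sin(3*π·x), so u'(x) = 7*π*cos(3*π*x).
Writing u(x) = A·sin(kπx/L) with A = 7/3 and k = 3, use ∫_0^L sin²(kπx/L) dx = L/2 and ∫_0^L cos²(kπx/L) dx = L/2.
u² = 49/9·sin²(3*π·x) and (u')² = 49*π^2·cos²(3*π·x), and each of sin², cos² integrates to L/2 = 1/2 over (0, 1).
∫_0^1 u² dx = 49/18, so ||u||_L² = 7*sqrt(2)/6.
∫_0^1 (u')² dx = 49*π^2/2, so ||u'||_L² = 7*sqrt(2)*π/2.
Ratio ||u||_L² / ||u'||_L² = 1/(3*π).
Sharp Poincaré constant on H^1_0(0, 1) is C_P = L/π = 1/π, achieved by sin(π·x).
This is the k = 3 harmonic; the ratio L/(kπ) is strictly less than C_P = L/π, consistent with the sharp inequality ||u||_L² ≤ C_P ||u'||_L².


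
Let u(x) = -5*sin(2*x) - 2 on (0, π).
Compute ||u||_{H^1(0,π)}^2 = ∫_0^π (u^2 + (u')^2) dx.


||u||_{H^1(0,π)}^2 = 133*π/2

u'(x) = -10*cos(2*x).
Expand u² and (u')² and integrate term by term on (0, π), using: for integers n ≥ 1, ∫_0^π sin²(nx) dx = ∫_0^π cos²(nx) dx = π/2; for n ≠ n', ∫_0^π sin(nx)sin(n'x) dx = ∫_0^π cos(nx)cos(n'x) dx = 0; and by product-to-sum, ∫_0^π sin(nx)cos(n'x) dx = ½∫_0^π [sin((n+n')x) + sin((n−n')x)] dx, which is 0 when n+n' is even and 2n/(n²−n'²) when n+n' is odd (it need not vanish on (0, π)). For the constant mode: ∫_0^π 1 dx = π, ∫_0^π cos(nx) dx = 0, ∫_0^π sin(nx) dx = (1−(−1)^n)/n.
  u² squared terms: (-2)²·∫1 dx = 4·π = 4*π;  (-5)²·∫sin(2x)² dx = 25·π/2 = 25*π/2.
  u² cross terms: 2·(-2)·(-5)·∫1·sin(2x) dx = 20·(0) = 0.
  So ∫_0^π u² dx = 4*π + 25*π/2 + 0 = 33*π/2.
  (u')² squared terms: (-10)²·∫cos(2x)² dx = 100·π/2 = 50*π.
  So ∫_0^π (u')² dx = 50*π.
||u||_{H^1}^2 = (33*π/2) + (50*π) = 133*π/2.


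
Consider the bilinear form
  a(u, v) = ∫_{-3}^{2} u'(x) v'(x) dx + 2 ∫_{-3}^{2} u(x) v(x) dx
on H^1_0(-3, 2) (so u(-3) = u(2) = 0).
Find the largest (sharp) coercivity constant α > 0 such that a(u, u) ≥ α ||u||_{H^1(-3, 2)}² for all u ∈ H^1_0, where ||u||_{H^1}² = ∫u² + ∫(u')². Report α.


α = 1

Coercivity of a(·,·) on H^1_0(-3, 2) means a(u, u) ≥ α ||u||_{H^1}² for every u ∈ H^1_0.
The interval has length L = 5, and Poincaré/coercivity depend only on L. Here a(u, u) = ∫(u')² + (2)·∫u².
Here c = 2 ≥ 1, so a(u,u) = ∫(u')² + c∫u² ≥ ∫(u')² + ∫u² = ||u||_{H^1}², i.e. α = 1 works. No larger α is possible: a(u,u) ≥ α||u||_{H^1}² means (1−α)∫(u')² ≥ (α−c)∫u², and for the modes u_n = sin(nπ(x−x₀)/L) (x₀ the left endpoint) one has ∫u_n²/∫(u_n')² = (L/(nπ))² → 0, so a(u_n,u_n)/||u_n||_{H^1}² → 1. Hence the optimal constant is α = 1.
Therefore α = 1.


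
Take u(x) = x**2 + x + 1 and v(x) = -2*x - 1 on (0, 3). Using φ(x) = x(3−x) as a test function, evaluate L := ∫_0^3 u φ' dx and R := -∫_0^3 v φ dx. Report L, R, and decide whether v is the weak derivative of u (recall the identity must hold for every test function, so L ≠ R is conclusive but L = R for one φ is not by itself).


LHS = -18, RHS = 18. No, v is not the weak derivative of u.

u(x) = x**2 + x + 1, classical derivative u'(x) = 2*x + 1.
φ(x) = x(3−x), so φ'(x) = 3 - 2*x.
Note φ(0) = φ(3) = 0, so the boundary term u·φ vanishes.
LHS = ∫_0^3 u(x) φ'(x) dx = ∫_0^3 (-2*x^3 + x^2 + x + 3) dx. Term by term:
  ∫_0^3 -2*x^3 dx = -81/2;  ∫_0^3 x^2 dx = 9;  ∫_0^3 x dx = 9/2;
  ∫_0^3 3 dx = 9.
Sum: -81/2 + 9 + 9/2 + 9 = -18.
So LHS = -18.
∫_0^3 v(x) φ(x) dx = ∫_0^3 (2*x^3 - 5*x^2 - 3*x) dx. Term by term:
  ∫_0^3 2*x^3 dx = 81/2;  ∫_0^3 -5*x^2 dx = -45;  ∫_0^3 -3*x dx = -27/2.
Sum: 81/2 − 45 − 27/2 = -18.
So RHS = -∫_0^3 v(x) φ(x) dx = 18.
LHS − RHS = -36 ≠ 0, so the identity fails.
(For a valid weak derivative the identity must hold for EVERY test function, in particular this one. The failure shows v is NOT the weak derivative of u.)
Correct weak derivative would be u'(x) = 2*x + 1.


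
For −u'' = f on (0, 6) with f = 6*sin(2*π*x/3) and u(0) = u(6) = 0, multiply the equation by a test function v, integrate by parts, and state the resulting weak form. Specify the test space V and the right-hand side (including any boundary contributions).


V = H^1_0(0, 6) (so v(0) = v(6) = 0); weak form: ∫_0^6 u'v' dx = ∫_0^6 (6*sin(2*π*x/3)) v dx for all v ∈ V.

Multiply both sides by a test function v and integrate from 0 to 6:
  ∫_0^6 −u''(x) v(x) dx = ∫_0^6 f(x) v(x) dx.
Integrate the LHS by parts once:
  ∫_0^6 −u'' v dx = −[u'(x) v(x)]_0^6 + ∫_0^6 u'(x) v'(x) dx.
Thus ∫_0^6 u'(x) v'(x) dx = ∫_0^6 f(x) v(x) dx + [u'(x) v(x)]_0^6.
Choose V so that boundary terms are either known or forced to vanish.
u is Dirichlet: u(0) = u(6) = 0. Let V = H^1_0(0, 6); then v(0) = v(6) = 0, and [u' v]_0^6 = 0.
Weak formulation: find u (satisfying any essential BC) such that ∫_0^6 u'(x) v'(x) dx = ∫_0^6 f v dx for all v ∈ V.
Substituting f(x) = 6*sin(2*π*x/3), the right-hand side is ∫_0^6 (6*sin(2*π*x/3)) v dx.


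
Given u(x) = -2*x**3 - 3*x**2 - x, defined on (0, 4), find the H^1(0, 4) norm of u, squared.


||u||_{H^1}^2 = 3541316/105

The H^1 norm (squared) on an interval (0, L) is
  ||u||_{H^1}^2 = ∫_0^L u(x)^2 dx + ∫_0^L u'(x)^2 dx.
Compute u'(x) = -6*x**2 - 6*x - 1.
Then u(x)^2 = 4*x**6 + 12*x**5 + 13*x**4 + 6*x**3 + x**2 and u'(x)^2 = 36*x**4 + 72*x**3 + 48*x**2 + 12*x + 1.
Integrate each monomial from 0 to 4 using ∫_0^4 c·x^n dx = c·4^(n+1)/(n+1):
  ∫_0^4 u(x)^2 dx = ∫_0^4 (4*x^6 + 12*x^5 + 13*x^4 + 6*x^3 + x^2) dx. Term by term:
    ∫_0^4 4*x^6 dx = 65536/7;  ∫_0^4 12*x^5 dx = 8192;  ∫_0^4 13*x^4 dx = 13312/5;
    ∫_0^4 6*x^3 dx = 384;  ∫_0^4 x^2 dx = 64/3.
  Sum: 65536/7 + 8192 + 13312/5 + 384 + 64/3 = 2165312/105.
  ∫_0^4 u'(x)^2 dx = ∫_0^4 (36*x^4 + 72*x^3 + 48*x^2 + 12*x + 1) dx. Term by term:
    ∫_0^4 36*x^4 dx = 36864/5;  ∫_0^4 72*x^3 dx = 4608;  ∫_0^4 48*x^2 dx = 1024;
    ∫_0^4 12*x dx = 96;  ∫_0^4 1 dx = 4.
  Sum: 36864/5 + 4608 + 1024 + 96 + 4 = 65524/5.
Adding: ||u||_{H^1}^2 = 2165312/105 + 65524/5 = 3541316/105.


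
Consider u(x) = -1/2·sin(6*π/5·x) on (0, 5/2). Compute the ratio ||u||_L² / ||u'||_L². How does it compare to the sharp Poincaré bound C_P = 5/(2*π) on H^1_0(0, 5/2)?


||u||_L² / ||u'||_L² = 5/(6*π) < C_P = 5/(2*π).

u(x) = -1/2·sin(6*π/5·x), so u'(x) = -3*π*cos(6*π*x/5)/5.
Writing u(x) = A·sin(kπx/L) with A = -1/2 and k = 3, use ∫_0^L sin²(kπx/L) dx = L/2 and ∫_0^L cos²(kπx/L) dx = L/2.
u² = 1/4·sin²(6*π/5·x) and (u')² = 9*π^2/25·cos²(6*π/5·x), and each of sin², cos² integrates to L/2 = 5/4 over (0, 5/2).
∫_0^5/2 u² dx = 5/16, so ||u||_L² = sqrt(5)/4.
∫_0^5/2 (u')² dx = 9*π^2/20, so ||u'||_L² = 3*sqrt(5)*π/10.
Ratio ||u||_L² / ||u'||_L² = 5/(6*π).
Sharp Poincaré constant on H^1_0(0, 5/2) is C_P = L/π = 5/(2*π), achieved by sin(2*π/5·x).
This is the k = 3 harmonic; the ratio L/(kπ) is strictly less than C_P = L/π, consistent with the sharp inequality ||u||_L² ≤ C_P ||u'||_L².


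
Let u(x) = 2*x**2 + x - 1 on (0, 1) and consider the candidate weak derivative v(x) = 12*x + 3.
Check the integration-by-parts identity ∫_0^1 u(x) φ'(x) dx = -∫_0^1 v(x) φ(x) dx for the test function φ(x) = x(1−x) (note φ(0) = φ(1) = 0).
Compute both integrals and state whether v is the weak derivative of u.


LHS = -1/2, RHS = -3/2. No, v is not the weak derivative of u.

u(x) = 2*x**2 + x - 1, classical derivative u'(x) = 4*x + 1.
φ(x) = x(1−x), so φ'(x) = 1 - 2*x.
Note φ(0) = φ(1) = 0, so the boundary term u·φ vanishes.
LHS = ∫_0^1 u(x) φ'(x) dx = ∫_0^1 (-4*x^3 + 3*x - 1) dx. Term by term:
  ∫_0^1 -4*x^3 dx = -1;  ∫_0^1 3*x dx = 3/2;  ∫_0^1 -1 dx = -1.
Sum: -1 + 3/2 − 1 = -1/2.
So LHS = -1/2.
∫_0^1 v(x) φ(x) dx = ∫_0^1 (-12*x^3 + 9*x^2 + 3*x) dx. Term by term:
  ∫_0^1 -12*x^3 dx = -3;  ∫_0^1 9*x^2 dx = 3;  ∫_0^1 3*x dx = 3/2.
Sum: -3 + 3 + 3/2 = 3/2.
So RHS = -∫_0^1 v(x) φ(x) dx = -3/2.
LHS − RHS = 1 ≠ 0, so the identity fails.
(For a valid weak derivative the identity must hold for EVERY test function, in particular this one. The failure shows v is NOT the weak derivative of u.)
Correct weak derivative would be u'(x) = 4*x + 1.


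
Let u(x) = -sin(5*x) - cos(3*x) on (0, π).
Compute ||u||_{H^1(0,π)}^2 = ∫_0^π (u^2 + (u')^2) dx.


||u||_{H^1(0,π)}^2 = 18*π

u'(x) = 3*sin(3*x) - 5*cos(5*x).
Expand u² and (u')² and integrate term by term on (0, π), using: for integers n ≥ 1, ∫_0^π sin²(nx) dx = ∫_0^π cos²(nx) dx = π/2; for n ≠ n', ∫_0^π sin(nx)sin(n'x) dx = ∫_0^π cos(nx)cos(n'x) dx = 0; and by product-to-sum, ∫_0^π sin(nx)cos(n'x) dx = ½∫_0^π [sin((n+n')x) + sin((n−n')x)] dx, which is 0 when n+n' is even and 2n/(n²−n'²) when n+n' is odd (it need not vanish on (0, π)).
  u² squared terms: (-1)²·∫cos(3x)² dx = 1·π/2 = π/2;  (-1)²·∫sin(5x)² dx = 1·π/2 = π/2.
  u² cross terms: 2·(-1)·(-1)·∫cos(3x)·sin(5x) dx = 2·(0) = 0.
  So ∫_0^π u² dx = π/2 + π/2 + 0 = π.
  (u')² squared terms: (-5)²·∫cos(5x)² dx = 25·π/2 = 25*π/2;  (3)²·∫sin(3x)² dx = 9·π/2 = 9*π/2.
  (u')² cross terms: 2·(-5)·(3)·∫cos(5x)·sin(3x) dx = -30·(0) = 0.
  So ∫_0^π (u')² dx = 25*π/2 + 9*π/2 + 0 = 17*π.
||u||_{H^1}^2 = (π) + (17*π) = 18*π.
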